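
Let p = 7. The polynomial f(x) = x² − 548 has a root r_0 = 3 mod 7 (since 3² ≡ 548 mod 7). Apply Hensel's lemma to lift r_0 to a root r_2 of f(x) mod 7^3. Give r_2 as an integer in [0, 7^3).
r_2 = 150 (mod 343)

Hensel's recurrence: r_{i+1} = r_i − f(r_i)·(f′(r_i))^{-1} mod 7^{i+2}, with f′(x) = 2x. Iterate:
  r_0 = 3 (mod 7)
  r_1 = 3 (mod 49)
  r_2 = 150 (mod 343)
Final: r_2 = 150, and one checks f(r_2) ≡ 0 mod 7^3.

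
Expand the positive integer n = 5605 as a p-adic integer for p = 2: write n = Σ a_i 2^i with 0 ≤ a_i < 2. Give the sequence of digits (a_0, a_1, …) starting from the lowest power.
(a_0, a_1, …) = (1, 0, 1, 0, 0, 1, 1, 1, 1, 0, 1, 0, 1)

Repeated division by 2 gives the digits low-to-high: 5605 = 1 + 1·2^2 + 1·2^5 + 1·2^6 + 1·2^7 + 1·2^8 + 1·2^10 + 1·2^12. Digit sequence: (1, 0, 1, 0, 0, 1, 1, 1, 1, 0, 1, 0, 1).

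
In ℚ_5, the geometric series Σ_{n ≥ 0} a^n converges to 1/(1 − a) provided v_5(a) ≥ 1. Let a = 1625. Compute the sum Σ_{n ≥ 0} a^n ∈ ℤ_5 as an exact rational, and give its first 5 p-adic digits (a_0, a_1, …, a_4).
Σ a^n = 1/(1 − a) = -1/1624;  first 5 digits = (1, 0, 0, 3, 2)

v_5(a) = 3 ≥ 1, so the series converges in ℤ_5 to 1/(1 − a) = 1/(1 − 1625) = -1/1624. Expand this rational in ℤ_5: compute digits iteratively via d_i = x_i mod 5, x_{i+1} = (x_i − d_i)/5. The first 5 digits are (1, 0, 0, 3, 2).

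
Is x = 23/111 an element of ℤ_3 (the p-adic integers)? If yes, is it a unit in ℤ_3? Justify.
x ∉ ℤ_3 (v_3(x) = -1 < 0)

ℤ_3 = {x ∈ ℚ_3 : v_3(x) ≥ 0} and ℤ_3^× = {x ∈ ℤ_3 : v_3(x) = 0}. Here v_3(23/111) = v_3(num) − v_3(den) = -1; compare against these criteria.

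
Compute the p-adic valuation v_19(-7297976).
v_19(-7297976) = 4

v_19(n) is the largest exponent k such that 19^k divides n. Factor out: -7297976 = -19^4 · 56. (Sign doesn't affect v_p.) So v_19(-7297976) = 4.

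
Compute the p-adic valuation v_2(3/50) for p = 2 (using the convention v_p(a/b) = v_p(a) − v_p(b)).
v_2(3/50) = -1

Factor powers of 2 from the numerator and denominator of the reduced fraction: 3 = 2^0 · 3 and 50 = 2^1 · 25. Apply v_p(a/b) = v_p(a) − v_p(b): v_2(3/50) = 0 − 1 = -1.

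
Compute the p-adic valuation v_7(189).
v_7(189) = 1

v_7(n) is the largest exponent k such that 7^k divides n. Factor out: 189 = 7^1 · 27. (Sign doesn't affect v_p.) So v_7(189) = 1.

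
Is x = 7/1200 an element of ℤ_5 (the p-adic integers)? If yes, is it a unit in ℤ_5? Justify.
x ∉ ℤ_5 (v_5(x) = -2 < 0)

ℤ_5 = {x ∈ ℚ_5 : v_5(x) ≥ 0} and ℤ_5^× = {x ∈ ℤ_5 : v_5(x) = 0}. Here v_5(7/1200) = v_5(num) − v_5(den) = -2; compare against these criteria.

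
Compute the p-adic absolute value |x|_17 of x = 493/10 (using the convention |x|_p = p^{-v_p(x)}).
|493/10|_17 = 1/17

Step 1 — compute v_17(x) by factoring powers of 17 out of the numerator and denominator: v_17(493/10) = 1. Step 2 — apply |x|_p = p^{-v_p(x)} = 17^{-1} = 1/17.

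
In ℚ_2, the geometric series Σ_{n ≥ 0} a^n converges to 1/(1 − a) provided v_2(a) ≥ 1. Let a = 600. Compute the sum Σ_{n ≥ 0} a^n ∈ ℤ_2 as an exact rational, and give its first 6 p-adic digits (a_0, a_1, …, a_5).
Σ a^n = 1/(1 − a) = -1/599;  first 6 digits = (1, 0, 0, 1, 1, 0)

v_2(a) = 3 ≥ 1, so the series converges in ℤ_2 to 1/(1 − a) = 1/(1 − 600) = -1/599. Expand this rational in ℤ_2: compute digits iteratively via d_i = x_i mod 2, x_{i+1} = (x_i − d_i)/2. The first 6 digits are (1, 0, 0, 1, 1, 0).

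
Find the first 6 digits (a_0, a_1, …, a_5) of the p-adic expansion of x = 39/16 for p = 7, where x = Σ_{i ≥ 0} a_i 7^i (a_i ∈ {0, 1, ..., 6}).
(a_0, …, a_5) = (2, 4, 6, 3, 6, 3)

v_7(39/16) = 0 (numerator and denominator both coprime to 7), so x ∈ ℤ_7^×. Compute digits iteratively via a_i = x_i mod 7, x_{i+1} = (x_i − a_i)/7, with x_0 = x:
  x_0 = 39/16;  a_0 = 2;  x_1 = (x_0 − 2)/7 = 1/16
  x_1 = 1/16;  a_1 = 4;  x_2 = (x_1 − 4)/7 = -9/16
  x_2 = -9/16;  a_2 = 6;  x_3 = (x_2 − 6)/7 = -15/16
  x_3 = -15/16;  a_3 = 3;  x_4 = (x_3 − 3)/7 = -9/16
  x_4 = -9/16;  a_4 = 6;  x_5 = (x_4 − 6)/7 = -15/16
  x_5 = -15/16;  a_5 = 3;  x_6 = (x_5 − 3)/7 = -9/16
Digits: (2, 4, 6, 3, 6, 3).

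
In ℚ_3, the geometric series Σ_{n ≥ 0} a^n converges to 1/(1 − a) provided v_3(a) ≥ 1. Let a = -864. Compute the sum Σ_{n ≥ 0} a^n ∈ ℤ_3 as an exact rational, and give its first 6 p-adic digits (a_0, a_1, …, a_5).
Σ a^n = 1/(1 − a) = 1/865;  first 6 digits = (1, 0, 0, 1, 1, 2)

v_3(a) = 3 ≥ 1, so the series converges in ℤ_3 to 1/(1 − a) = 1/(1 − (-864)) = 1/865. Expand this rational in ℤ_3: compute digits iteratively via d_i = x_i mod 3, x_{i+1} = (x_i − d_i)/3. The first 6 digits are (1, 0, 0, 1, 1, 2).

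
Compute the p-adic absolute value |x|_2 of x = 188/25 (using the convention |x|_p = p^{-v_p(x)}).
|188/25|_2 = 1/4

Step 1 — compute v_2(x) by factoring powers of 2 out of the numerator and denominator: v_2(188/25) = 2. Step 2 — apply |x|_p = p^{-v_p(x)} = 2^{-2} = 1/4.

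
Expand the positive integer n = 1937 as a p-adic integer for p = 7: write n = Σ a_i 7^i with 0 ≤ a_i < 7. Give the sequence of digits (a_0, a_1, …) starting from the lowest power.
(a_0, a_1, …) = (5, 3, 4, 5)

Repeated division by 7 gives the digits low-to-high: 1937 = 5 + 3·7^1 + 4·7^2 + 5·7^3. Digit sequence: (5, 3, 4, 5).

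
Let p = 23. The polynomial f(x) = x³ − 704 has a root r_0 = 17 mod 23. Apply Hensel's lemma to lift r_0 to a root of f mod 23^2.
r_1 = 316 (mod 529)

Hensel: r_{i+1} = r_i − f(r_i)/f′(r_i) mod 23^{i+2}, where f′(x) = 3x². Iterate:
  r_0 = 17 (mod 23)
  r_1 = 316 (mod 529)
Final: r = 316 with f(r) ≡ 0 mod 23^2.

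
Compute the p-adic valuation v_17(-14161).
v_17(-14161) = 2

v_17(n) is the largest exponent k such that 17^k divides n. Factor out: -14161 = -17^2 · 49. (Sign doesn't affect v_p.) So v_17(-14161) = 2.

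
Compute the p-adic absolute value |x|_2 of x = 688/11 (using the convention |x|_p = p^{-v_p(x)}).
|688/11|_2 = 1/16

Step 1 — compute v_2(x) by factoring powers of 2 out of the numerator and denominator: v_2(688/11) = 4. Step 2 — apply |x|_p = p^{-v_p(x)} = 2^{-4} = 1/16.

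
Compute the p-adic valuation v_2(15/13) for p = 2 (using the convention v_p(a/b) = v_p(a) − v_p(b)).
v_2(15/13) = 0

Factor powers of 2 from the numerator and denominator of the reduced fraction: 15 = 2^0 · 15 and 13 = 2^0 · 13. Apply v_p(a/b) = v_p(a) − v_p(b): v_2(15/13) = 0 − 0 = 0.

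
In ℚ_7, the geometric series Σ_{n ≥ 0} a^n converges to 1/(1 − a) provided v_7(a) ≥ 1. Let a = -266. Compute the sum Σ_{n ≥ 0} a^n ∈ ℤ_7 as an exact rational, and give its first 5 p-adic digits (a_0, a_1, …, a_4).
Σ a^n = 1/(1 − a) = 1/267;  first 5 digits = (1, 4, 3, 3, 6)

v_7(a) = 1 ≥ 1, so the series converges in ℤ_7 to 1/(1 − a) = 1/(1 − (-266)) = 1/267. Expand this rational in ℤ_7: compute digits iteratively via d_i = x_i mod 7, x_{i+1} = (x_i − d_i)/7. The first 5 digits are (1, 4, 3, 3, 6).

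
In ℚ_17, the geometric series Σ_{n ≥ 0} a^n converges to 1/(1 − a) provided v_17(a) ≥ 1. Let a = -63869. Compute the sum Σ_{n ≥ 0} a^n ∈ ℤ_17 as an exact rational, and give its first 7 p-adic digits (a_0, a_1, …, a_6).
Σ a^n = 1/(1 − a) = 1/63870;  first 7 digits = (1, 0, 0, 4, 16, 16, 15)

v_17(a) = 3 ≥ 1, so the series converges in ℤ_17 to 1/(1 − a) = 1/(1 − (-63869)) = 1/63870. Expand this rational in ℤ_17: compute digits iteratively via d_i = x_i mod 17, x_{i+1} = (x_i − d_i)/17. The first 7 digits are (1, 0, 0, 4, 16, 16, 15).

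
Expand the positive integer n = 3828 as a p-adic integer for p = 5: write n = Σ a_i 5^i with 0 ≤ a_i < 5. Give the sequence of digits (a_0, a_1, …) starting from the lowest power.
(a_0, a_1, …) = (3, 0, 3, 0, 1, 1)

Repeated division by 5 gives the digits low-to-high: 3828 = 3 + 3·5^2 + 1·5^4 + 1·5^5. Digit sequence: (3, 0, 3, 0, 1, 1).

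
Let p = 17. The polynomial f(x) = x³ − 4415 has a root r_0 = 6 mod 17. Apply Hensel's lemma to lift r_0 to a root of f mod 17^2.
r_1 = 176 (mod 289)

Hensel: r_{i+1} = r_i − f(r_i)/f′(r_i) mod 17^{i+2}, where f′(x) = 3x². Iterate:
  r_0 = 6 (mod 17)
  r_1 = 176 (mod 289)
Final: r = 176 with f(r) ≡ 0 mod 17^2.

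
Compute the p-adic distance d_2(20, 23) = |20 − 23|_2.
d_2(20, 23) = 1

Step 1 — x − y = 20 − 23 = -3. Step 2 — v_2(-3) = 0 (factor: -3 = −(2^0 · 3); the sign does not affect v_p). Step 3 — |x − y|_2 = 2^{0} = 1.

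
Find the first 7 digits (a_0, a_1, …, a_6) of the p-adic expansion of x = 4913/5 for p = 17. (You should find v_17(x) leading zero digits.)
(a_0, …, a_6) = (0, 0, 0, 7, 3, 10, 13)

v_17(4913/5) = 3, so a_0 = ... = a_2 = 0. Factor out: x = 17^3 · u with u = 1/5 a unit in ℤ_17. Expand u iteratively via a_{v+i} = u_i mod 17, u_{i+1} = (u_i − a_{v+i})/17:
  u_0 = 1/5;  a_3 = 7;  u_1 = (u_0 − 7)/17 = -2/5
  u_1 = -2/5;  a_4 = 3;  u_2 = (u_1 − 3)/17 = -1/5
  u_2 = -1/5;  a_5 = 10;  u_3 = (u_2 − 10)/17 = -3/5
  u_3 = -3/5;  a_6 = 13;  u_4 = (u_3 − 13)/17 = -4/5
Digits: (0, 0, 0, 7, 3, 10, 13).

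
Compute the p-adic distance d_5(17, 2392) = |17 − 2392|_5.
d_5(17, 2392) = 1/125

Step 1 — x − y = 17 − 2392 = -2375. Step 2 — v_5(-2375) = 3 (factor: -2375 = −(5^3 · 19); the sign does not affect v_p). Step 3 — |x − y|_5 = 5^{-3} = 1/125.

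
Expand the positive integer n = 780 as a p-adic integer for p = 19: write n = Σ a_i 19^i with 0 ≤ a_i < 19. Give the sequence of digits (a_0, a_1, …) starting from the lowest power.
(a_0, a_1, …) = (1, 3, 2)

Repeated division by 19 gives the digits low-to-high: 780 = 1 + 3·19^1 + 2·19^2. Digit sequence: (1, 3, 2).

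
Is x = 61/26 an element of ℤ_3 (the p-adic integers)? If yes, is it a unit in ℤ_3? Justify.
x ∈ ℤ_3^× (unit); v_3(x) = 0

ℤ_3 = {x ∈ ℚ_3 : v_3(x) ≥ 0} and ℤ_3^× = {x ∈ ℤ_3 : v_3(x) = 0}. Here v_3(61/26) = v_3(num) − v_3(den) = 0; compare against these criteria.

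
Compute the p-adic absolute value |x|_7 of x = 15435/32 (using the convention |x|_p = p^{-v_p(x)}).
|15435/32|_7 = 1/343

Step 1 — compute v_7(x) by factoring powers of 7 out of the numerator and denominator: v_7(15435/32) = 3. Step 2 — apply |x|_p = p^{-v_p(x)} = 7^{-3} = 1/343.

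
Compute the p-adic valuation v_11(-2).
v_11(-2) = 0

v_11(n) is the largest exponent k such that 11^k divides n. Factor out: -2 = -11^0 · 2. (Sign doesn't affect v_p.) So v_11(-2) = 0.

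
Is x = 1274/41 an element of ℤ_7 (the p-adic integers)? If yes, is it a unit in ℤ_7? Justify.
x ∈ ℤ_7 but not a unit; v_7(x) = 2 > 0

ℤ_7 = {x ∈ ℚ_7 : v_7(x) ≥ 0} and ℤ_7^× = {x ∈ ℤ_7 : v_7(x) = 0}. Here v_7(1274/41) = v_7(num) − v_7(den) = 2; compare against these criteria.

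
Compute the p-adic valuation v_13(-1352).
v_13(-1352) = 2

v_13(n) is the largest exponent k such that 13^k divides n. Factor out: -1352 = -13^2 · 8. (Sign doesn't affect v_p.) So v_13(-1352) = 2.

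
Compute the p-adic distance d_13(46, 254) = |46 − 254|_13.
d_13(46, 254) = 1/13

Step 1 — x − y = 46 − 254 = -208. Step 2 — v_13(-208) = 1 (factor: -208 = −(13^1 · 16); the sign does not affect v_p). Step 3 — |x − y|_13 = 13^{-1} = 1/13.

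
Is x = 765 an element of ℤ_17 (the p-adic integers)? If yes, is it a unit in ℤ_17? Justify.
x ∈ ℤ_17 but not a unit; v_17(x) = 1 > 0

ℤ_17 = {x ∈ ℚ_17 : v_17(x) ≥ 0} and ℤ_17^× = {x ∈ ℤ_17 : v_17(x) = 0}. Here v_17(765) = v_17(num) − v_17(den) = 1; compare against these criteria.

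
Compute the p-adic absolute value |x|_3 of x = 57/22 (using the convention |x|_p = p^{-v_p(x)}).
|57/22|_3 = 1/3

Step 1 — compute v_3(x) by factoring powers of 3 out of the numerator and denominator: v_3(57/22) = 1. Step 2 — apply |x|_p = p^{-v_p(x)} = 3^{-1} = 1/3.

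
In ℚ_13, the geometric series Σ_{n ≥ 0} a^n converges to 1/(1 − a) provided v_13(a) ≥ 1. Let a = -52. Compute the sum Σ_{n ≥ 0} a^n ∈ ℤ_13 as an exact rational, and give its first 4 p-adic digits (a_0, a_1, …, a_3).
Σ a^n = 1/(1 − a) = 1/53;  first 4 digits = (1, 9, 2, 2)

v_13(a) = 1 ≥ 1, so the series converges in ℤ_13 to 1/(1 − a) = 1/(1 − (-52)) = 1/53. Expand this rational in ℤ_13: compute digits iteratively via d_i = x_i mod 13, x_{i+1} = (x_i − d_i)/13. The first 4 digits are (1, 9, 2, 2).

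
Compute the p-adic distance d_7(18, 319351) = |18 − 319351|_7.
d_7(18, 319351) = 1/16807

Step 1 — x − y = 18 − 319351 = -319333. Step 2 — v_7(-319333) = 5 (factor: -319333 = −(7^5 · 19); the sign does not affect v_p). Step 3 — |x − y|_7 = 7^{-5} = 1/16807.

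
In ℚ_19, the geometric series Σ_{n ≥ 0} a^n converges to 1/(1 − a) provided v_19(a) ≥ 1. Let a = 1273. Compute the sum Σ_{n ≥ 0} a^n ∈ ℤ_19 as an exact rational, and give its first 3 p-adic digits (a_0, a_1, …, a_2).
Σ a^n = 1/(1 − a) = -1/1272;  first 3 digits = (1, 10, 8)

v_19(a) = 1 ≥ 1, so the series converges in ℤ_19 to 1/(1 − a) = 1/(1 − 1273) = -1/1272. Expand this rational in ℤ_19: compute digits iteratively via d_i = x_i mod 19, x_{i+1} = (x_i − d_i)/19. The first 3 digits are (1, 10, 8).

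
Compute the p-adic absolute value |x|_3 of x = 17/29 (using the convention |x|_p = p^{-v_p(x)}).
|17/29|_3 = 1

Step 1 — compute v_3(x) by factoring powers of 3 out of the numerator and denominator: v_3(17/29) = 0. Step 2 — apply |x|_p = p^{-v_p(x)} = 3^{0} = 1.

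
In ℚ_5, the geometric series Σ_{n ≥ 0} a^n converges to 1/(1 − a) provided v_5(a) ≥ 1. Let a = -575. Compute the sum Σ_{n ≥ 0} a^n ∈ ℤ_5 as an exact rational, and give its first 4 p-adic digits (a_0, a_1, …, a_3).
Σ a^n = 1/(1 − a) = 1/576;  first 4 digits = (1, 0, 2, 0)

v_5(a) = 2 ≥ 1, so the series converges in ℤ_5 to 1/(1 − a) = 1/(1 − (-575)) = 1/576. Expand this rational in ℤ_5: compute digits iteratively via d_i = x_i mod 5, x_{i+1} = (x_i − d_i)/5. The first 4 digits are (1, 0, 2, 0).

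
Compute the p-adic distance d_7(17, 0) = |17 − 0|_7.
d_7(17, 0) = 1

Step 1 — x − y = 17 − 0 = 17. Step 2 — v_7(17) = 0 (factor: 17 = (7^0 · 17); the sign does not affect v_p). Step 3 — |x − y|_7 = 7^{0} = 1.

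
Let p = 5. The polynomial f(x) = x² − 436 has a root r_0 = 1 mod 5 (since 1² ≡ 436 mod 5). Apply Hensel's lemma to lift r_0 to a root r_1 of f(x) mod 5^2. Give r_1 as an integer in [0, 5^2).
r_1 = 6 (mod 25)

Hensel's recurrence: r_{i+1} = r_i − f(r_i)·(f′(r_i))^{-1} mod 5^{i+2}, with f′(x) = 2x. Iterate:
  r_0 = 1 (mod 5)
  r_1 = 6 (mod 25)
Final: r_1 = 6, and one checks f(r_1) ≡ 0 mod 5^2.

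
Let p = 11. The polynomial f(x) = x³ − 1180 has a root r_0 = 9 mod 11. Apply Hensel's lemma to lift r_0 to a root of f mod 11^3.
r_2 = 339 (mod 1331)

Hensel: r_{i+1} = r_i − f(r_i)/f′(r_i) mod 11^{i+2}, where f′(x) = 3x². Iterate:
  r_0 = 9 (mod 11)
  r_1 = 97 (mod 121)
  r_2 = 339 (mod 1331)
Final: r = 339 with f(r) ≡ 0 mod 11^3.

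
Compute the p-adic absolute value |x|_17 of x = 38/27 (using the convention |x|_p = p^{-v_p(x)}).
|38/27|_17 = 1

Step 1 — compute v_17(x) by factoring powers of 17 out of the numerator and denominator: v_17(38/27) = 0. Step 2 — apply |x|_p = p^{-v_p(x)} = 17^{0} = 1.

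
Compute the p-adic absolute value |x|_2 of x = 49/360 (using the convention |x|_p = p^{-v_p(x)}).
|49/360|_2 = 8

Step 1 — compute v_2(x) by factoring powers of 2 out of the numerator and denominator: v_2(49/360) = -3. Step 2 — apply |x|_p = p^{-v_p(x)} = 2^{3} = 8.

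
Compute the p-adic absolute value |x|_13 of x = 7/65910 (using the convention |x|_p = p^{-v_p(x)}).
|7/65910|_13 = 2197

Step 1 — compute v_13(x) by factoring powers of 13 out of the numerator and denominator: v_13(7/65910) = -3. Step 2 — apply |x|_p = p^{-v_p(x)} = 13^{3} = 2197.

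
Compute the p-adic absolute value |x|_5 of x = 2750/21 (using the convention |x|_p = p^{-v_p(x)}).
|2750/21|_5 = 1/125

Step 1 — compute v_5(x) by factoring powers of 5 out of the numerator and denominator: v_5(2750/21) = 3. Step 2 — apply |x|_p = p^{-v_p(x)} = 5^{-3} = 1/125.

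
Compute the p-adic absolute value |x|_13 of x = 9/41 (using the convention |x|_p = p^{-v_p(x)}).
|9/41|_13 = 1

Step 1 — compute v_13(x) by factoring powers of 13 out of the numerator and denominator: v_13(9/41) = 0. Step 2 — apply |x|_p = p^{-v_p(x)} = 13^{0} = 1.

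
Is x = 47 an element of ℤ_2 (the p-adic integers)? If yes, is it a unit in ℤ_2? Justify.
x ∈ ℤ_2^× (unit); v_2(x) = 0

ℤ_2 = {x ∈ ℚ_2 : v_2(x) ≥ 0} and ℤ_2^× = {x ∈ ℤ_2 : v_2(x) = 0}. Here v_2(47) = v_2(num) − v_2(den) = 0; compare against these criteria.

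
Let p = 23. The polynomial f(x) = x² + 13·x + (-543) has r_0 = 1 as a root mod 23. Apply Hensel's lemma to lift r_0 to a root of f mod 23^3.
r_2 = 10581 (mod 12167)

Hensel: r_{i+1} = r_i − f(r_i)·(f′(r_i))^{-1} mod 23^{i+2}, f′(x) = 2x + 13. Iterate:
  r_0 = 1 (mod 23)
  r_1 = 1 (mod 529)
  r_2 = 10581 (mod 12167)
Final: r = 10581 satisfies f(r) ≡ 0 mod 23^3.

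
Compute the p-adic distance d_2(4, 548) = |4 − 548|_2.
d_2(4, 548) = 1/32

Step 1 — x − y = 4 − 548 = -544. Step 2 — v_2(-544) = 5 (factor: -544 = −(2^5 · 17); the sign does not affect v_p). Step 3 — |x − y|_2 = 2^{-5} = 1/32.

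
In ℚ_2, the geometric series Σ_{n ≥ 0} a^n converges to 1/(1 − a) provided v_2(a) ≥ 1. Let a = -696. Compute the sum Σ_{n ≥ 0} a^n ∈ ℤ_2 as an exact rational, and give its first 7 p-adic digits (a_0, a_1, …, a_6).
Σ a^n = 1/(1 − a) = 1/697;  first 7 digits = (1, 0, 0, 1, 0, 0, 0)

v_2(a) = 3 ≥ 1, so the series converges in ℤ_2 to 1/(1 − a) = 1/(1 − (-696)) = 1/697. Expand this rational in ℤ_2: compute digits iteratively via d_i = x_i mod 2, x_{i+1} = (x_i − d_i)/2. The first 7 digits are (1, 0, 0, 1, 0, 0, 0).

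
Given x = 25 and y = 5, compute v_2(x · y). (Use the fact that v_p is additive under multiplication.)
v_2(125) = 0

v_p(x) = 0 (factor: 25 = 2^0 · 25); v_p(y) = 0 (factor: 5 = 2^0 · 5). Additivity: v_p(xy) = v_p(x) + v_p(y) = 0 + 0 = 0. (Direct check: xy = 125 = 2^0 · (125).)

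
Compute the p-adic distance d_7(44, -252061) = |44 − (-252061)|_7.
d_7(44, -252061) = 1/16807

Step 1 — x − y = 44 − (-252061) = 252105. Step 2 — v_7(252105) = 5 (factor: 252105 = (7^5 · 15); the sign does not affect v_p). Step 3 — |x − y|_7 = 7^{-5} = 1/16807.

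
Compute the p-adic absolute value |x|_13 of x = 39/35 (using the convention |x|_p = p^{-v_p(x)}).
|39/35|_13 = 1/13

Step 1 — compute v_13(x) by factoring powers of 13 out of the numerator and denominator: v_13(39/35) = 1. Step 2 — apply |x|_p = p^{-v_p(x)} = 13^{-1} = 1/13.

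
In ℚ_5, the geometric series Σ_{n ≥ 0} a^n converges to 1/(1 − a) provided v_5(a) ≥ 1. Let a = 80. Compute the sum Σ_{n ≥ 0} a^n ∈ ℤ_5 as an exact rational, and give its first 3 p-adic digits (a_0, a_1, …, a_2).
Σ a^n = 1/(1 − a) = -1/79;  first 3 digits = (1, 1, 4)

v_5(a) = 1 ≥ 1, so the series converges in ℤ_5 to 1/(1 − a) = 1/(1 − 80) = -1/79. Expand this rational in ℤ_5: compute digits iteratively via d_i = x_i mod 5, x_{i+1} = (x_i − d_i)/5. The first 3 digits are (1, 1, 4).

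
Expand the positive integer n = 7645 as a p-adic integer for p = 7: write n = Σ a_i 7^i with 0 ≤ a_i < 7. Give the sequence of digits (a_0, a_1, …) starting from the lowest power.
(a_0, a_1, …) = (1, 0, 2, 1, 3)

Repeated division by 7 gives the digits low-to-high: 7645 = 1 + 2·7^2 + 1·7^3 + 3·7^4. Digit sequence: (1, 0, 2, 1, 3).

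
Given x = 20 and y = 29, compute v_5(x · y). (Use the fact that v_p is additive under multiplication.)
v_5(580) = 1

v_p(x) = 1 (factor: 20 = 5^1 · 4); v_p(y) = 0 (factor: 29 = 5^0 · 29). Additivity: v_p(xy) = v_p(x) + v_p(y) = 1 + 0 = 1. (Direct check: xy = 580 = 5^1 · (116).)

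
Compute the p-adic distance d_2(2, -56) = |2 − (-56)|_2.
d_2(2, -56) = 1/2

Step 1 — x − y = 2 − (-56) = 58. Step 2 — v_2(58) = 1 (factor: 58 = (2^1 · 29); the sign does not affect v_p). Step 3 — |x − y|_2 = 2^{-1} = 1/2.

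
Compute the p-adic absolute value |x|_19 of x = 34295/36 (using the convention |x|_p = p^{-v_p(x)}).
|34295/36|_19 = 1/6859

Step 1 — compute v_19(x) by factoring powers of 19 out of the numerator and denominator: v_19(34295/36) = 3. Step 2 — apply |x|_p = p^{-v_p(x)} = 19^{-3} = 1/6859.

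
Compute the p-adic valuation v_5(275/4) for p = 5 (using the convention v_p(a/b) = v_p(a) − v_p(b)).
v_5(275/4) = 2

Factor powers of 5 from the numerator and denominator of the reduced fraction: 275 = 5^2 · 11 and 4 = 5^0 · 4. Apply v_p(a/b) = v_p(a) − v_p(b): v_5(275/4) = 2 − 0 = 2.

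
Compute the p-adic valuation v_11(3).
v_11(3) = 0

v_11(n) is the largest exponent k such that 11^k divides n. Factor out: 3 = 11^0 · 3. (Sign doesn't affect v_p.) So v_11(3) = 0.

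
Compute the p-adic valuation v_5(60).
v_5(60) = 1

v_5(n) is the largest exponent k such that 5^k divides n. Factor out: 60 = 5^1 · 12. (Sign doesn't affect v_p.) So v_5(60) = 1.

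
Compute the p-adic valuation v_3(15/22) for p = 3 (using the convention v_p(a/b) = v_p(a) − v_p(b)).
v_3(15/22) = 1

Factor powers of 3 from the numerator and denominator of the reduced fraction: 15 = 3^1 · 5 and 22 = 3^0 · 22. Apply v_p(a/b) = v_p(a) − v_p(b): v_3(15/22) = 1 − 0 = 1.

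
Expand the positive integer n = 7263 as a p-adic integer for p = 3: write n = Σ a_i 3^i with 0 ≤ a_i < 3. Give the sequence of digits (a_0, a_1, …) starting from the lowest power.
(a_0, a_1, …) = (0, 0, 0, 2, 2, 2, 0, 0, 1)

Repeated division by 3 gives the digits low-to-high: 7263 = 2·3^3 + 2·3^4 + 2·3^5 + 1·3^8. Digit sequence: (0, 0, 0, 2, 2, 2, 0, 0, 1).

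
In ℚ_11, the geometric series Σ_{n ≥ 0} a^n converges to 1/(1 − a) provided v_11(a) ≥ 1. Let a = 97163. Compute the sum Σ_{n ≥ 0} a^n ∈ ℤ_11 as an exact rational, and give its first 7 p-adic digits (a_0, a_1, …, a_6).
Σ a^n = 1/(1 − a) = -1/97162;  first 7 digits = (1, 0, 0, 7, 6, 0, 5)

v_11(a) = 3 ≥ 1, so the series converges in ℤ_11 to 1/(1 − a) = 1/(1 − 97163) = -1/97162. Expand this rational in ℤ_11: compute digits iteratively via d_i = x_i mod 11, x_{i+1} = (x_i − d_i)/11. The first 7 digits are (1, 0, 0, 7, 6, 0, 5).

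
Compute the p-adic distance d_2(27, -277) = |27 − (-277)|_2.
d_2(27, -277) = 1/16

Step 1 — x − y = 27 − (-277) = 304. Step 2 — v_2(304) = 4 (factor: 304 = (2^4 · 19); the sign does not affect v_p). Step 3 — |x − y|_2 = 2^{-4} = 1/16.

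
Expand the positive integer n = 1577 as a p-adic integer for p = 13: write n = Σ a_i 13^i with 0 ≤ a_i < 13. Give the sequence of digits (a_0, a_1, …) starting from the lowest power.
(a_0, a_1, …) = (4, 4, 9)

Repeated division by 13 gives the digits low-to-high: 1577 = 4 + 4·13^1 + 9·13^2. Digit sequence: (4, 4, 9).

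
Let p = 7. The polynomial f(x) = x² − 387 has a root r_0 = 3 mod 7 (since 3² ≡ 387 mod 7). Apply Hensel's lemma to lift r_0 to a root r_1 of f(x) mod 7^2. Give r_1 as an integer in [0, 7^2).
r_1 = 17 (mod 49)

Hensel's recurrence: r_{i+1} = r_i − f(r_i)·(f′(r_i))^{-1} mod 7^{i+2}, with f′(x) = 2x. Iterate:
  r_0 = 3 (mod 7)
  r_1 = 17 (mod 49)
Final: r_1 = 17, and one checks f(r_1) ≡ 0 mod 7^2.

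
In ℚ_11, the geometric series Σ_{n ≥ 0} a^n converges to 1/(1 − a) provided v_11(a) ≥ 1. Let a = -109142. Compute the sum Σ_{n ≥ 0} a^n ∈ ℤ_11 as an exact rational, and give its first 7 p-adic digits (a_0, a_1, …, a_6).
Σ a^n = 1/(1 − a) = 1/109143;  first 7 digits = (1, 0, 0, 6, 3, 10, 2)

v_11(a) = 3 ≥ 1, so the series converges in ℤ_11 to 1/(1 − a) = 1/(1 − (-109142)) = 1/109143. Expand this rational in ℤ_11: compute digits iteratively via d_i = x_i mod 11, x_{i+1} = (x_i − d_i)/11. The first 7 digits are (1, 0, 0, 6, 3, 10, 2).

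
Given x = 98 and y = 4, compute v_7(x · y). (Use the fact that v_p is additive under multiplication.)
v_7(392) = 2

v_p(x) = 2 (factor: 98 = 7^2 · 2); v_p(y) = 0 (factor: 4 = 7^0 · 4). Additivity: v_p(xy) = v_p(x) + v_p(y) = 2 + 0 = 2. (Direct check: xy = 392 = 7^2 · (8).)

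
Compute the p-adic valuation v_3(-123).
v_3(-123) = 1

v_3(n) is the largest exponent k such that 3^k divides n. Factor out: -123 = -3^1 · 41. (Sign doesn't affect v_p.) So v_3(-123) = 1.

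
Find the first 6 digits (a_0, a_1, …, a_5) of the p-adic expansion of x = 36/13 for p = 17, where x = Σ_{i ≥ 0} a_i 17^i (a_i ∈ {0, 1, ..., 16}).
(a_0, …, a_5) = (8, 1, 13, 11, 15, 3)

v_17(36/13) = 0 (numerator and denominator both coprime to 17), so x ∈ ℤ_17^×. Compute digits iteratively via a_i = x_i mod 17, x_{i+1} = (x_i − a_i)/17, with x_0 = x:
  x_0 = 36/13;  a_0 = 8;  x_1 = (x_0 − 8)/17 = -4/13
  x_1 = -4/13;  a_1 = 1;  x_2 = (x_1 − 1)/17 = -1/13
  x_2 = -1/13;  a_2 = 13;  x_3 = (x_2 − 13)/17 = -10/13
  x_3 = -10/13;  a_3 = 11;  x_4 = (x_3 − 11)/17 = -9/13
  x_4 = -9/13;  a_4 = 15;  x_5 = (x_4 − 15)/17 = -12/13
  x_5 = -12/13;  a_5 = 3;  x_6 = (x_5 − 3)/17 = -3/13
Digits: (8, 1, 13, 11, 15, 3).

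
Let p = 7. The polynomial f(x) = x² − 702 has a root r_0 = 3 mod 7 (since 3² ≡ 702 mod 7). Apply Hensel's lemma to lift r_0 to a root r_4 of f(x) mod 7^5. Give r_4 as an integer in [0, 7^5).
r_4 = 4112 (mod 16807)

Hensel's recurrence: r_{i+1} = r_i − f(r_i)·(f′(r_i))^{-1} mod 7^{i+2}, with f′(x) = 2x. Iterate:
  r_0 = 3 (mod 7)
  r_1 = 45 (mod 49)
  r_2 = 339 (mod 343)
  r_3 = 1711 (mod 2401)
  r_4 = 4112 (mod 16807)
Final: r_4 = 4112, and one checks f(r_4) ≡ 0 mod 7^5.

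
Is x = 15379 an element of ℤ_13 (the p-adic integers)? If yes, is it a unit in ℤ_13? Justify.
x ∈ ℤ_13 but not a unit; v_13(x) = 3 > 0

ℤ_13 = {x ∈ ℚ_13 : v_13(x) ≥ 0} and ℤ_13^× = {x ∈ ℤ_13 : v_13(x) = 0}. Here v_13(15379) = v_13(num) − v_13(den) = 3; compare against these criteria.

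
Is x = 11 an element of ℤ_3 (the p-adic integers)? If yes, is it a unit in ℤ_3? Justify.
x ∈ ℤ_3^× (unit); v_3(x) = 0

ℤ_3 = {x ∈ ℚ_3 : v_3(x) ≥ 0} and ℤ_3^× = {x ∈ ℤ_3 : v_3(x) = 0}. Here v_3(11) = v_3(num) − v_3(den) = 0; compare against these criteria.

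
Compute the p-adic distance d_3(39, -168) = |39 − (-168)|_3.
d_3(39, -168) = 1/9

Step 1 — x − y = 39 − (-168) = 207. Step 2 — v_3(207) = 2 (factor: 207 = (3^2 · 23); the sign does not affect v_p). Step 3 — |x − y|_3 = 3^{-2} = 1/9.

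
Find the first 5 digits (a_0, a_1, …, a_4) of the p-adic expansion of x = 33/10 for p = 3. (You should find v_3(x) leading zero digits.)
(a_0, …, a_4) = (0, 2, 0, 2, 2)

v_3(33/10) = 1, so a_0 = ... = a_0 = 0. Factor out: x = 3^1 · u with u = 11/10 a unit in ℤ_3. Expand u iteratively via a_{v+i} = u_i mod 3, u_{i+1} = (u_i − a_{v+i})/3:
  u_0 = 11/10;  a_1 = 2;  u_1 = (u_0 − 2)/3 = -3/10
  u_1 = -3/10;  a_2 = 0;  u_2 = (u_1 − 0)/3 = -1/10
  u_2 = -1/10;  a_3 = 2;  u_3 = (u_2 − 2)/3 = -7/10
  u_3 = -7/10;  a_4 = 2;  u_4 = (u_3 − 2)/3 = -9/10
Digits: (0, 2, 0, 2, 2).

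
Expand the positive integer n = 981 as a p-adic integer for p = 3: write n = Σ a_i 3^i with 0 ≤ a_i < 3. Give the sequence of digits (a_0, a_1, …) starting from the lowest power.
(a_0, a_1, …) = (0, 0, 1, 0, 0, 1, 1)

Repeated division by 3 gives the digits low-to-high: 981 = 1·3^2 + 1·3^5 + 1·3^6. Digit sequence: (0, 0, 1, 0, 0, 1, 1).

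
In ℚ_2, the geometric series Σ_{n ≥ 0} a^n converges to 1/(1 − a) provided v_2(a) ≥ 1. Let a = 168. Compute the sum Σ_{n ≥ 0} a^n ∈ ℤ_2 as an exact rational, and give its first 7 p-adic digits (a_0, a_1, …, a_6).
Σ a^n = 1/(1 − a) = -1/167;  first 7 digits = (1, 0, 0, 1, 0, 1, 1)

v_2(a) = 3 ≥ 1, so the series converges in ℤ_2 to 1/(1 − a) = 1/(1 − 168) = -1/167. Expand this rational in ℤ_2: compute digits iteratively via d_i = x_i mod 2, x_{i+1} = (x_i − d_i)/2. The first 7 digits are (1, 0, 0, 1, 0, 1, 1).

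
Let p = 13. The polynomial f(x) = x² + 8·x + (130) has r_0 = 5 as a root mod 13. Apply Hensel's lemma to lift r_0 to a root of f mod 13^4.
r_3 = 2839 (mod 28561)

Hensel: r_{i+1} = r_i − f(r_i)·(f′(r_i))^{-1} mod 13^{i+2}, f′(x) = 2x + 8. Iterate:
  r_0 = 5 (mod 13)
  r_1 = 135 (mod 169)
  r_2 = 642 (mod 2197)
  r_3 = 2839 (mod 28561)
Final: r = 2839 satisfies f(r) ≡ 0 mod 13^4.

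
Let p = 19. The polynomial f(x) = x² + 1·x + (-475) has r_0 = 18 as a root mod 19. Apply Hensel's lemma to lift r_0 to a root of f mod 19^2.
r_1 = 246 (mod 361)

Hensel: r_{i+1} = r_i − f(r_i)·(f′(r_i))^{-1} mod 19^{i+2}, f′(x) = 2x + 1. Iterate:
  r_0 = 18 (mod 19)
  r_1 = 246 (mod 361)
Final: r = 246 satisfies f(r) ≡ 0 mod 19^2.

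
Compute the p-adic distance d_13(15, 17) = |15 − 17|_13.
d_13(15, 17) = 1

Step 1 — x − y = 15 − 17 = -2. Step 2 — v_13(-2) = 0 (factor: -2 = −(13^0 · 2); the sign does not affect v_p). Step 3 — |x − y|_13 = 13^{0} = 1.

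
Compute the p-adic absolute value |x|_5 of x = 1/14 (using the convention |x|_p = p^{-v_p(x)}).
|1/14|_5 = 1

Step 1 — compute v_5(x) by factoring powers of 5 out of the numerator and denominator: v_5(1/14) = 0. Step 2 — apply |x|_p = p^{-v_p(x)} = 5^{0} = 1.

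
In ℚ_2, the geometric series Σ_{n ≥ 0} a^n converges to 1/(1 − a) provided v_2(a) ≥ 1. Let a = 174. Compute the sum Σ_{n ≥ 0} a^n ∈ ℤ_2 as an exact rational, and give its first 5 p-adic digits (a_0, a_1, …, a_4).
Σ a^n = 1/(1 − a) = -1/173;  first 5 digits = (1, 1, 0, 1, 1)

v_2(a) = 1 ≥ 1, so the series converges in ℤ_2 to 1/(1 − a) = 1/(1 − 174) = -1/173. Expand this rational in ℤ_2: compute digits iteratively via d_i = x_i mod 2, x_{i+1} = (x_i − d_i)/2. The first 5 digits are (1, 1, 0, 1, 1).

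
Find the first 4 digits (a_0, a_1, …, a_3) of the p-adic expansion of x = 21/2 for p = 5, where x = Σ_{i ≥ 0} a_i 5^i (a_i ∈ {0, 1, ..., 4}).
(a_0, …, a_3) = (3, 4, 2, 2)

v_5(21/2) = 0 (numerator and denominator both coprime to 5), so x ∈ ℤ_5^×. Compute digits iteratively via a_i = x_i mod 5, x_{i+1} = (x_i − a_i)/5, with x_0 = x:
  x_0 = 21/2;  a_0 = 3;  x_1 = (x_0 − 3)/5 = 3/2
  x_1 = 3/2;  a_1 = 4;  x_2 = (x_1 − 4)/5 = -1/2
  x_2 = -1/2;  a_2 = 2;  x_3 = (x_2 − 2)/5 = -1/2
  x_3 = -1/2;  a_3 = 2;  x_4 = (x_3 − 2)/5 = -1/2
Digits: (3, 4, 2, 2).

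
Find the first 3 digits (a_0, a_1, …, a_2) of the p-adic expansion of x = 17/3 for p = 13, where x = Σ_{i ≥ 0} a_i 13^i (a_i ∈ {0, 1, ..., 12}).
(a_0, …, a_2) = (10, 4, 4)

v_13(17/3) = 0 (numerator and denominator both coprime to 13), so x ∈ ℤ_13^×. Compute digits iteratively via a_i = x_i mod 13, x_{i+1} = (x_i − a_i)/13, with x_0 = x:
  x_0 = 17/3;  a_0 = 10;  x_1 = (x_0 − 10)/13 = -1/3
  x_1 = -1/3;  a_1 = 4;  x_2 = (x_1 − 4)/13 = -1/3
  x_2 = -1/3;  a_2 = 4;  x_3 = (x_2 − 4)/13 = -1/3
Digits: (10, 4, 4).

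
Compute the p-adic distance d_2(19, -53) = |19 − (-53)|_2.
d_2(19, -53) = 1/8

Step 1 — x − y = 19 − (-53) = 72. Step 2 — v_2(72) = 3 (factor: 72 = (2^3 · 9); the sign does not affect v_p). Step 3 — |x − y|_2 = 2^{-3} = 1/8.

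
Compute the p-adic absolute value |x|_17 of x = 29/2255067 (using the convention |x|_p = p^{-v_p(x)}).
|29/2255067|_17 = 83521

Step 1 — compute v_17(x) by factoring powers of 17 out of the numerator and denominator: v_17(29/2255067) = -4. Step 2 — apply |x|_p = p^{-v_p(x)} = 17^{4} = 83521.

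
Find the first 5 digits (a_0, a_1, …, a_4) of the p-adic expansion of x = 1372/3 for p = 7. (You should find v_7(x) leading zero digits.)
(a_0, …, a_4) = (0, 0, 0, 6, 4)

v_7(1372/3) = 3, so a_0 = ... = a_2 = 0. Factor out: x = 7^3 · u with u = 4/3 a unit in ℤ_7. Expand u iteratively via a_{v+i} = u_i mod 7, u_{i+1} = (u_i − a_{v+i})/7:
  u_0 = 4/3;  a_3 = 6;  u_1 = (u_0 − 6)/7 = -2/3
  u_1 = -2/3;  a_4 = 4;  u_2 = (u_1 − 4)/7 = -2/3
Digits: (0, 0, 0, 6, 4).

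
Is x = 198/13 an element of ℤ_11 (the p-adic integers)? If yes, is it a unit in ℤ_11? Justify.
x ∈ ℤ_11 but not a unit; v_11(x) = 1 > 0

ℤ_11 = {x ∈ ℚ_11 : v_11(x) ≥ 0} and ℤ_11^× = {x ∈ ℤ_11 : v_11(x) = 0}. Here v_11(198/13) = v_11(num) − v_11(den) = 1; compare against these criteria.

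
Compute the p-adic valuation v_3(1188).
v_3(1188) = 3

v_3(n) is the largest exponent k such that 3^k divides n. Factor out: 1188 = 3^3 · 44. (Sign doesn't affect v_p.) So v_3(1188) = 3.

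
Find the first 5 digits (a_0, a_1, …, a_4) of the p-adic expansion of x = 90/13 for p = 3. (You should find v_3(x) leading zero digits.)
(a_0, …, a_4) = (0, 0, 1, 2, 0)

v_3(90/13) = 2, so a_0 = ... = a_1 = 0. Factor out: x = 3^2 · u with u = 10/13 a unit in ℤ_3. Expand u iteratively via a_{v+i} = u_i mod 3, u_{i+1} = (u_i − a_{v+i})/3:
  u_0 = 10/13;  a_2 = 1;  u_1 = (u_0 − 1)/3 = -1/13
  u_1 = -1/13;  a_3 = 2;  u_2 = (u_1 − 2)/3 = -9/13
  u_2 = -9/13;  a_4 = 0;  u_3 = (u_2 − 0)/3 = -3/13
Digits: (0, 0, 1, 2, 0).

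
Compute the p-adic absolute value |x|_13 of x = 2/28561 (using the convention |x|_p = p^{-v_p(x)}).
|2/28561|_13 = 28561

Step 1 — compute v_13(x) by factoring powers of 13 out of the numerator and denominator: v_13(2/28561) = -4. Step 2 — apply |x|_p = p^{-v_p(x)} = 13^{4} = 28561.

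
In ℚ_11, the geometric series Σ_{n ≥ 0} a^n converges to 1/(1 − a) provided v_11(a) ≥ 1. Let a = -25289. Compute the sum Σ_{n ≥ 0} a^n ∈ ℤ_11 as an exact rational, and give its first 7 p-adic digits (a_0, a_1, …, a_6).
Σ a^n = 1/(1 − a) = 1/25290;  first 7 digits = (1, 0, 0, 3, 9, 10, 8)

v_11(a) = 3 ≥ 1, so the series converges in ℤ_11 to 1/(1 − a) = 1/(1 − (-25289)) = 1/25290. Expand this rational in ℤ_11: compute digits iteratively via d_i = x_i mod 11, x_{i+1} = (x_i − d_i)/11. The first 7 digits are (1, 0, 0, 3, 9, 10, 8).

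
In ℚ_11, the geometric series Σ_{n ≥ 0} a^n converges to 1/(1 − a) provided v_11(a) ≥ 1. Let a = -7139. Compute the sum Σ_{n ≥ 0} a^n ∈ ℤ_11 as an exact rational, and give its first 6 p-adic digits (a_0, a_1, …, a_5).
Σ a^n = 1/(1 − a) = 1/7140;  first 6 digits = (1, 0, 7, 5, 4, 8)

v_11(a) = 2 ≥ 1, so the series converges in ℤ_11 to 1/(1 − a) = 1/(1 − (-7139)) = 1/7140. Expand this rational in ℤ_11: compute digits iteratively via d_i = x_i mod 11, x_{i+1} = (x_i − d_i)/11. The first 6 digits are (1, 0, 7, 5, 4, 8).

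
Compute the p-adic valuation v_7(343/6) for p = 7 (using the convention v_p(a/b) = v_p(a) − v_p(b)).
v_7(343/6) = 3

Factor powers of 7 from the numerator and denominator of the reduced fraction: 343 = 7^3 · 1 and 6 = 7^0 · 6. Apply v_p(a/b) = v_p(a) − v_p(b): v_7(343/6) = 3 − 0 = 3.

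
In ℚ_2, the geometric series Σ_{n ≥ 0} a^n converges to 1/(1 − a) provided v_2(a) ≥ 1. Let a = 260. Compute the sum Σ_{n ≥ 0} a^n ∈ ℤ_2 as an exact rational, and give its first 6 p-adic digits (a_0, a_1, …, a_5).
Σ a^n = 1/(1 − a) = -1/259;  first 6 digits = (1, 0, 1, 0, 1, 0)

v_2(a) = 2 ≥ 1, so the series converges in ℤ_2 to 1/(1 − a) = 1/(1 − 260) = -1/259. Expand this rational in ℤ_2: compute digits iteratively via d_i = x_i mod 2, x_{i+1} = (x_i − d_i)/2. The first 6 digits are (1, 0, 1, 0, 1, 0).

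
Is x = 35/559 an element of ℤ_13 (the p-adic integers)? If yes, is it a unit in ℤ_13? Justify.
x ∉ ℤ_13 (v_13(x) = -1 < 0)

ℤ_13 = {x ∈ ℚ_13 : v_13(x) ≥ 0} and ℤ_13^× = {x ∈ ℤ_13 : v_13(x) = 0}. Here v_13(35/559) = v_13(num) − v_13(den) = -1; compare against these criteria.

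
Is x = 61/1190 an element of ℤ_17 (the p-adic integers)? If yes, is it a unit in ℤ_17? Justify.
x ∉ ℤ_17 (v_17(x) = -1 < 0)

ℤ_17 = {x ∈ ℚ_17 : v_17(x) ≥ 0} and ℤ_17^× = {x ∈ ℤ_17 : v_17(x) = 0}. Here v_17(61/1190) = v_17(num) − v_17(den) = -1; compare against these criteria.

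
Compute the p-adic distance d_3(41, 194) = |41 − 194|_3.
d_3(41, 194) = 1/9

Step 1 — x − y = 41 − 194 = -153. Step 2 — v_3(-153) = 2 (factor: -153 = −(3^2 · 17); the sign does not affect v_p). Step 3 — |x − y|_3 = 3^{-2} = 1/9.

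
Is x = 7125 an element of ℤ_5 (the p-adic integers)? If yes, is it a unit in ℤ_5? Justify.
x ∈ ℤ_5 but not a unit; v_5(x) = 3 > 0

ℤ_5 = {x ∈ ℚ_5 : v_5(x) ≥ 0} and ℤ_5^× = {x ∈ ℤ_5 : v_5(x) = 0}. Here v_5(7125) = v_5(num) − v_5(den) = 3; compare against these criteria.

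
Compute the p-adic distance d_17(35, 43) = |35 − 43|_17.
d_17(35, 43) = 1

Step 1 — x − y = 35 − 43 = -8. Step 2 — v_17(-8) = 0 (factor: -8 = −(17^0 · 8); the sign does not affect v_p). Step 3 — |x − y|_17 = 17^{0} = 1.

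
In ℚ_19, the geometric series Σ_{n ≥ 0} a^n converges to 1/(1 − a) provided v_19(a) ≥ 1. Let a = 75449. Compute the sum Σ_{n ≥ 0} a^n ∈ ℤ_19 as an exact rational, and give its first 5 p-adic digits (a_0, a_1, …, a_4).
Σ a^n = 1/(1 − a) = -1/75448;  first 5 digits = (1, 0, 0, 11, 0)

v_19(a) = 3 ≥ 1, so the series converges in ℤ_19 to 1/(1 − a) = 1/(1 − 75449) = -1/75448. Expand this rational in ℤ_19: compute digits iteratively via d_i = x_i mod 19, x_{i+1} = (x_i − d_i)/19. The first 5 digits are (1, 0, 0, 11, 0).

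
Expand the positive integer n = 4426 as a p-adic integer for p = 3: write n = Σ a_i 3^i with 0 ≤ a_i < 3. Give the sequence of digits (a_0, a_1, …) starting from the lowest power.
(a_0, a_1, …) = (1, 2, 2, 1, 0, 0, 0, 2)

Repeated division by 3 gives the digits low-to-high: 4426 = 1 + 2·3^1 + 2·3^2 + 1·3^3 + 2·3^7. Digit sequence: (1, 2, 2, 1, 0, 0, 0, 2).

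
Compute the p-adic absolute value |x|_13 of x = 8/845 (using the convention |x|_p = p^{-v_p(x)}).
|8/845|_13 = 169

Step 1 — compute v_13(x) by factoring powers of 13 out of the numerator and denominator: v_13(8/845) = -2. Step 2 — apply |x|_p = p^{-v_p(x)} = 13^{2} = 169.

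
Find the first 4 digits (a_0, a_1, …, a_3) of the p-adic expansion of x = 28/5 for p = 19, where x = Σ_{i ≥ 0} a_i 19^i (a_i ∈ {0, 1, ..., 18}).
(a_0, …, a_3) = (17, 7, 11, 7)

v_19(28/5) = 0 (numerator and denominator both coprime to 19), so x ∈ ℤ_19^×. Compute digits iteratively via a_i = x_i mod 19, x_{i+1} = (x_i − a_i)/19, with x_0 = x:
  x_0 = 28/5;  a_0 = 17;  x_1 = (x_0 − 17)/19 = -3/5
  x_1 = -3/5;  a_1 = 7;  x_2 = (x_1 − 7)/19 = -2/5
  x_2 = -2/5;  a_2 = 11;  x_3 = (x_2 − 11)/19 = -3/5
  x_3 = -3/5;  a_3 = 7;  x_4 = (x_3 − 7)/19 = -2/5
Digits: (17, 7, 11, 7).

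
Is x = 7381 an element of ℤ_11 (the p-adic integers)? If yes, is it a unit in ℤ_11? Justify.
x ∈ ℤ_11 but not a unit; v_11(x) = 2 > 0

ℤ_11 = {x ∈ ℚ_11 : v_11(x) ≥ 0} and ℤ_11^× = {x ∈ ℤ_11 : v_11(x) = 0}. Here v_11(7381) = v_11(num) − v_11(den) = 2; compare against these criteria.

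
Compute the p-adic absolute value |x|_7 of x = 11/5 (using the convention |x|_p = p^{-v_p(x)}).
|11/5|_7 = 1

Step 1 — compute v_7(x) by factoring powers of 7 out of the numerator and denominator: v_7(11/5) = 0. Step 2 — apply |x|_p = p^{-v_p(x)} = 7^{0} = 1.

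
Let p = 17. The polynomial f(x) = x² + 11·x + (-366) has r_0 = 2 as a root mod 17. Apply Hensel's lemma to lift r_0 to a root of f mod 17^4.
r_3 = 42315 (mod 83521)

Hensel: r_{i+1} = r_i − f(r_i)·(f′(r_i))^{-1} mod 17^{i+2}, f′(x) = 2x + 11. Iterate:
  r_0 = 2 (mod 17)
  r_1 = 121 (mod 289)
  r_2 = 3011 (mod 4913)
  r_3 = 42315 (mod 83521)
Final: r = 42315 satisfies f(r) ≡ 0 mod 17^4.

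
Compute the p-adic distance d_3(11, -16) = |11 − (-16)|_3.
d_3(11, -16) = 1/27

Step 1 — x − y = 11 − (-16) = 27. Step 2 — v_3(27) = 3 (factor: 27 = (3^3 · 1); the sign does not affect v_p). Step 3 — |x − y|_3 = 3^{-3} = 1/27.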